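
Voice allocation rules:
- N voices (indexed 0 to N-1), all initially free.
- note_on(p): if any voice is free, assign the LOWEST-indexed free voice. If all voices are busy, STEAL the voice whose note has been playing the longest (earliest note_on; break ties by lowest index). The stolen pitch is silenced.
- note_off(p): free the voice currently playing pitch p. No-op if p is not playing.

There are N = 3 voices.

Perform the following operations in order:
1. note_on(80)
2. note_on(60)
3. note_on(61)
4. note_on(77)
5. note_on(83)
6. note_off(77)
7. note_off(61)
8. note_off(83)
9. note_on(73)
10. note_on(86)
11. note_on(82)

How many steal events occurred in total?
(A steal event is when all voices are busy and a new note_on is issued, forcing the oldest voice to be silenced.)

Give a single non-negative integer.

Answer: 2

Derivation:
Op 1: note_on(80): voice 0 is free -> assigned | voices=[80 - -]
Op 2: note_on(60): voice 1 is free -> assigned | voices=[80 60 -]
Op 3: note_on(61): voice 2 is free -> assigned | voices=[80 60 61]
Op 4: note_on(77): all voices busy, STEAL voice 0 (pitch 80, oldest) -> assign | voices=[77 60 61]
Op 5: note_on(83): all voices busy, STEAL voice 1 (pitch 60, oldest) -> assign | voices=[77 83 61]
Op 6: note_off(77): free voice 0 | voices=[- 83 61]
Op 7: note_off(61): free voice 2 | voices=[- 83 -]
Op 8: note_off(83): free voice 1 | voices=[- - -]
Op 9: note_on(73): voice 0 is free -> assigned | voices=[73 - -]
Op 10: note_on(86): voice 1 is free -> assigned | voices=[73 86 -]
Op 11: note_on(82): voice 2 is free -> assigned | voices=[73 86 82]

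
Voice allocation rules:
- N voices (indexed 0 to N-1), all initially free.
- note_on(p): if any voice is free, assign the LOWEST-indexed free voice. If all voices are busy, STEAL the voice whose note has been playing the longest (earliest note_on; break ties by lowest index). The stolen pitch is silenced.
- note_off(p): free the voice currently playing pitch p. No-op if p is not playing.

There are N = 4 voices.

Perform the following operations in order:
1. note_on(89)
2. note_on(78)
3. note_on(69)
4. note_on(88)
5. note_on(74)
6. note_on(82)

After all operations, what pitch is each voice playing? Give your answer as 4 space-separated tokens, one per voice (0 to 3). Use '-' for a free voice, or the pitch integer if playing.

Answer: 74 82 69 88

Derivation:
Op 1: note_on(89): voice 0 is free -> assigned | voices=[89 - - -]
Op 2: note_on(78): voice 1 is free -> assigned | voices=[89 78 - -]
Op 3: note_on(69): voice 2 is free -> assigned | voices=[89 78 69 -]
Op 4: note_on(88): voice 3 is free -> assigned | voices=[89 78 69 88]
Op 5: note_on(74): all voices busy, STEAL voice 0 (pitch 89, oldest) -> assign | voices=[74 78 69 88]
Op 6: note_on(82): all voices busy, STEAL voice 1 (pitch 78, oldest) -> assign | voices=[74 82 69 88]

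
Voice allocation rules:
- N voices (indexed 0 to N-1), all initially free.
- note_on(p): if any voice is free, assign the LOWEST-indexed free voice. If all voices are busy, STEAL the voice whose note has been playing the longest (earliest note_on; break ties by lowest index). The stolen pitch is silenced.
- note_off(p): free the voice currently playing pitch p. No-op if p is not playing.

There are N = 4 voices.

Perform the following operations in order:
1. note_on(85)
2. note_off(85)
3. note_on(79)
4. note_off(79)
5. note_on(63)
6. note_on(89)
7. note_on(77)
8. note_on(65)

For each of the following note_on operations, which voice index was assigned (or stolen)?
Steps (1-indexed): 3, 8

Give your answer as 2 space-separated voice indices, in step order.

Answer: 0 3

Derivation:
Op 1: note_on(85): voice 0 is free -> assigned | voices=[85 - - -]
Op 2: note_off(85): free voice 0 | voices=[- - - -]
Op 3: note_on(79): voice 0 is free -> assigned | voices=[79 - - -]
Op 4: note_off(79): free voice 0 | voices=[- - - -]
Op 5: note_on(63): voice 0 is free -> assigned | voices=[63 - - -]
Op 6: note_on(89): voice 1 is free -> assigned | voices=[63 89 - -]
Op 7: note_on(77): voice 2 is free -> assigned | voices=[63 89 77 -]
Op 8: note_on(65): voice 3 is free -> assigned | voices=[63 89 77 65]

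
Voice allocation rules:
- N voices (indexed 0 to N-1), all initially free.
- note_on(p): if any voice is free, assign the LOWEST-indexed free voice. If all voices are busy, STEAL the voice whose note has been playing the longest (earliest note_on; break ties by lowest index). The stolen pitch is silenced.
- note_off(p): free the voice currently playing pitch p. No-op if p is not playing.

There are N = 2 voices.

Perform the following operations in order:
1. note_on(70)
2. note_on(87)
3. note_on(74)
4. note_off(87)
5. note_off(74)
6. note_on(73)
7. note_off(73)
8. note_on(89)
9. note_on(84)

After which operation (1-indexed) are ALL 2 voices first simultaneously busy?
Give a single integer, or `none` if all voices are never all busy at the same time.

Answer: 2

Derivation:
Op 1: note_on(70): voice 0 is free -> assigned | voices=[70 -]
Op 2: note_on(87): voice 1 is free -> assigned | voices=[70 87]
Op 3: note_on(74): all voices busy, STEAL voice 0 (pitch 70, oldest) -> assign | voices=[74 87]
Op 4: note_off(87): free voice 1 | voices=[74 -]
Op 5: note_off(74): free voice 0 | voices=[- -]
Op 6: note_on(73): voice 0 is free -> assigned | voices=[73 -]
Op 7: note_off(73): free voice 0 | voices=[- -]
Op 8: note_on(89): voice 0 is free -> assigned | voices=[89 -]
Op 9: note_on(84): voice 1 is free -> assigned | voices=[89 84]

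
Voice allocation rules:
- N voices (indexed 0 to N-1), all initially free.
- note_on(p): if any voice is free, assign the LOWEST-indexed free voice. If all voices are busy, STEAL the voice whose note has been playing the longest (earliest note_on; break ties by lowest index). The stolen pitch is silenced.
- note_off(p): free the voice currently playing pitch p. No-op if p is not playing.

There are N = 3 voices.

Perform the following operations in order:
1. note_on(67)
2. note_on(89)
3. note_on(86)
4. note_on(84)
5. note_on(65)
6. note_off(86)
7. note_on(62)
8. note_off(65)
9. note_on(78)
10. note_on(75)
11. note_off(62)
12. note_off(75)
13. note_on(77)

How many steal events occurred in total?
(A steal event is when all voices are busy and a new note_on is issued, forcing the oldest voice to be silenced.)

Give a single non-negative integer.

Op 1: note_on(67): voice 0 is free -> assigned | voices=[67 - -]
Op 2: note_on(89): voice 1 is free -> assigned | voices=[67 89 -]
Op 3: note_on(86): voice 2 is free -> assigned | voices=[67 89 86]
Op 4: note_on(84): all voices busy, STEAL voice 0 (pitch 67, oldest) -> assign | voices=[84 89 86]
Op 5: note_on(65): all voices busy, STEAL voice 1 (pitch 89, oldest) -> assign | voices=[84 65 86]
Op 6: note_off(86): free voice 2 | voices=[84 65 -]
Op 7: note_on(62): voice 2 is free -> assigned | voices=[84 65 62]
Op 8: note_off(65): free voice 1 | voices=[84 - 62]
Op 9: note_on(78): voice 1 is free -> assigned | voices=[84 78 62]
Op 10: note_on(75): all voices busy, STEAL voice 0 (pitch 84, oldest) -> assign | voices=[75 78 62]
Op 11: note_off(62): free voice 2 | voices=[75 78 -]
Op 12: note_off(75): free voice 0 | voices=[- 78 -]
Op 13: note_on(77): voice 0 is free -> assigned | voices=[77 78 -]

Answer: 3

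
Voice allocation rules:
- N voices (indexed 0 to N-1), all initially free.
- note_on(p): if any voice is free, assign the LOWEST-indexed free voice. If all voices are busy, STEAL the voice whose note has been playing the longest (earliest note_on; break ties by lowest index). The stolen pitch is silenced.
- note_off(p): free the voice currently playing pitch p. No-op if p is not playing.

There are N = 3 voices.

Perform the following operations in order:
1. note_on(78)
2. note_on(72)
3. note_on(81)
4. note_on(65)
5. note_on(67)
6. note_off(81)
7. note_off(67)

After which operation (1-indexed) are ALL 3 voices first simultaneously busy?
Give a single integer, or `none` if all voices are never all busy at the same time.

Answer: 3

Derivation:
Op 1: note_on(78): voice 0 is free -> assigned | voices=[78 - -]
Op 2: note_on(72): voice 1 is free -> assigned | voices=[78 72 -]
Op 3: note_on(81): voice 2 is free -> assigned | voices=[78 72 81]
Op 4: note_on(65): all voices busy, STEAL voice 0 (pitch 78, oldest) -> assign | voices=[65 72 81]
Op 5: note_on(67): all voices busy, STEAL voice 1 (pitch 72, oldest) -> assign | voices=[65 67 81]
Op 6: note_off(81): free voice 2 | voices=[65 67 -]
Op 7: note_off(67): free voice 1 | voices=[65 - -]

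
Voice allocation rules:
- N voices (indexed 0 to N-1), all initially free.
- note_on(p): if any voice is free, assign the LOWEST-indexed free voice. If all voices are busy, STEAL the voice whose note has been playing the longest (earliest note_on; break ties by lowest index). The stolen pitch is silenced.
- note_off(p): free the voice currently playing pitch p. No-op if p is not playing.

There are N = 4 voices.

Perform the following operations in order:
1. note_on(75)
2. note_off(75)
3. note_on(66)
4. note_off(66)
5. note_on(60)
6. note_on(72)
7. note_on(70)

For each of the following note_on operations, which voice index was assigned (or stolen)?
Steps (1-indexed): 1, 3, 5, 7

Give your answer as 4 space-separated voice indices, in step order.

Op 1: note_on(75): voice 0 is free -> assigned | voices=[75 - - -]
Op 2: note_off(75): free voice 0 | voices=[- - - -]
Op 3: note_on(66): voice 0 is free -> assigned | voices=[66 - - -]
Op 4: note_off(66): free voice 0 | voices=[- - - -]
Op 5: note_on(60): voice 0 is free -> assigned | voices=[60 - - -]
Op 6: note_on(72): voice 1 is free -> assigned | voices=[60 72 - -]
Op 7: note_on(70): voice 2 is free -> assigned | voices=[60 72 70 -]

Answer: 0 0 0 2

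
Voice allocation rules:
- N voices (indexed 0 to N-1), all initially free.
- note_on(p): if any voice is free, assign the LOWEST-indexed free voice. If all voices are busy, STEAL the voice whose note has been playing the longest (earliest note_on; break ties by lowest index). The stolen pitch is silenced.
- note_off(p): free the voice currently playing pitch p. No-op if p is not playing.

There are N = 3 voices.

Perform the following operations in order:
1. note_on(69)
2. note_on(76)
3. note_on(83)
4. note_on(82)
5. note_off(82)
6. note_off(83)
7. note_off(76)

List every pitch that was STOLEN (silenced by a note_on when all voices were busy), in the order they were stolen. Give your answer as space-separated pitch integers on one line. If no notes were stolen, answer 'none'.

Answer: 69

Derivation:
Op 1: note_on(69): voice 0 is free -> assigned | voices=[69 - -]
Op 2: note_on(76): voice 1 is free -> assigned | voices=[69 76 -]
Op 3: note_on(83): voice 2 is free -> assigned | voices=[69 76 83]
Op 4: note_on(82): all voices busy, STEAL voice 0 (pitch 69, oldest) -> assign | voices=[82 76 83]
Op 5: note_off(82): free voice 0 | voices=[- 76 83]
Op 6: note_off(83): free voice 2 | voices=[- 76 -]
Op 7: note_off(76): free voice 1 | voices=[- - -]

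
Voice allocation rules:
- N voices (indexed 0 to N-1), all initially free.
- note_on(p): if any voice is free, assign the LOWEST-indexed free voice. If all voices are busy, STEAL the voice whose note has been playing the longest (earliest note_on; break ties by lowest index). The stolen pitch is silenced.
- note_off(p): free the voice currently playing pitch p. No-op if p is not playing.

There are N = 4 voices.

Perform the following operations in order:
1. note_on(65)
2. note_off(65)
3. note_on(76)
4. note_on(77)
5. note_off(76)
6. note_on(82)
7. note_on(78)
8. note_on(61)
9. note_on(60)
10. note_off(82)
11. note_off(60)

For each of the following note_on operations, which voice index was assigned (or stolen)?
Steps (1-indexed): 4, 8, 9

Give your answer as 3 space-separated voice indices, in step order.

Op 1: note_on(65): voice 0 is free -> assigned | voices=[65 - - -]
Op 2: note_off(65): free voice 0 | voices=[- - - -]
Op 3: note_on(76): voice 0 is free -> assigned | voices=[76 - - -]
Op 4: note_on(77): voice 1 is free -> assigned | voices=[76 77 - -]
Op 5: note_off(76): free voice 0 | voices=[- 77 - -]
Op 6: note_on(82): voice 0 is free -> assigned | voices=[82 77 - -]
Op 7: note_on(78): voice 2 is free -> assigned | voices=[82 77 78 -]
Op 8: note_on(61): voice 3 is free -> assigned | voices=[82 77 78 61]
Op 9: note_on(60): all voices busy, STEAL voice 1 (pitch 77, oldest) -> assign | voices=[82 60 78 61]
Op 10: note_off(82): free voice 0 | voices=[- 60 78 61]
Op 11: note_off(60): free voice 1 | voices=[- - 78 61]

Answer: 1 3 1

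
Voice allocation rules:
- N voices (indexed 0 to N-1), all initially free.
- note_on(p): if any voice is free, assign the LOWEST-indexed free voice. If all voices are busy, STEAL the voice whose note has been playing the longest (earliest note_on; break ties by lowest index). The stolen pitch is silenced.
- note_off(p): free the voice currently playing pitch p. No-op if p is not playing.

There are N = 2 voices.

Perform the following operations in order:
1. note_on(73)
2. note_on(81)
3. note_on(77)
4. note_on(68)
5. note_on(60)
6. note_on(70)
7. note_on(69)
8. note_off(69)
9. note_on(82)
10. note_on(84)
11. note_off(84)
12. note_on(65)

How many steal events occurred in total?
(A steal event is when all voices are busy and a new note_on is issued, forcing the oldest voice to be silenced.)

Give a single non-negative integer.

Answer: 6

Derivation:
Op 1: note_on(73): voice 0 is free -> assigned | voices=[73 -]
Op 2: note_on(81): voice 1 is free -> assigned | voices=[73 81]
Op 3: note_on(77): all voices busy, STEAL voice 0 (pitch 73, oldest) -> assign | voices=[77 81]
Op 4: note_on(68): all voices busy, STEAL voice 1 (pitch 81, oldest) -> assign | voices=[77 68]
Op 5: note_on(60): all voices busy, STEAL voice 0 (pitch 77, oldest) -> assign | voices=[60 68]
Op 6: note_on(70): all voices busy, STEAL voice 1 (pitch 68, oldest) -> assign | voices=[60 70]
Op 7: note_on(69): all voices busy, STEAL voice 0 (pitch 60, oldest) -> assign | voices=[69 70]
Op 8: note_off(69): free voice 0 | voices=[- 70]
Op 9: note_on(82): voice 0 is free -> assigned | voices=[82 70]
Op 10: note_on(84): all voices busy, STEAL voice 1 (pitch 70, oldest) -> assign | voices=[82 84]
Op 11: note_off(84): free voice 1 | voices=[82 -]
Op 12: note_on(65): voice 1 is free -> assigned | voices=[82 65]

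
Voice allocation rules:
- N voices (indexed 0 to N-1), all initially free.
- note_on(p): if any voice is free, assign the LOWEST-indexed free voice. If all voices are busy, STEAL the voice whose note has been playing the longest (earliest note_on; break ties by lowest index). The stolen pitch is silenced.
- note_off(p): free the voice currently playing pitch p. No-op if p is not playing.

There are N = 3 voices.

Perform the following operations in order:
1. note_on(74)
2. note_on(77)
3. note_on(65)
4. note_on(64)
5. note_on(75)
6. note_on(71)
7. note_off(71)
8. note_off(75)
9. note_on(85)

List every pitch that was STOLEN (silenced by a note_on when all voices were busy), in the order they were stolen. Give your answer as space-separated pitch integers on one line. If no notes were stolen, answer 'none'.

Op 1: note_on(74): voice 0 is free -> assigned | voices=[74 - -]
Op 2: note_on(77): voice 1 is free -> assigned | voices=[74 77 -]
Op 3: note_on(65): voice 2 is free -> assigned | voices=[74 77 65]
Op 4: note_on(64): all voices busy, STEAL voice 0 (pitch 74, oldest) -> assign | voices=[64 77 65]
Op 5: note_on(75): all voices busy, STEAL voice 1 (pitch 77, oldest) -> assign | voices=[64 75 65]
Op 6: note_on(71): all voices busy, STEAL voice 2 (pitch 65, oldest) -> assign | voices=[64 75 71]
Op 7: note_off(71): free voice 2 | voices=[64 75 -]
Op 8: note_off(75): free voice 1 | voices=[64 - -]
Op 9: note_on(85): voice 1 is free -> assigned | voices=[64 85 -]

Answer: 74 77 65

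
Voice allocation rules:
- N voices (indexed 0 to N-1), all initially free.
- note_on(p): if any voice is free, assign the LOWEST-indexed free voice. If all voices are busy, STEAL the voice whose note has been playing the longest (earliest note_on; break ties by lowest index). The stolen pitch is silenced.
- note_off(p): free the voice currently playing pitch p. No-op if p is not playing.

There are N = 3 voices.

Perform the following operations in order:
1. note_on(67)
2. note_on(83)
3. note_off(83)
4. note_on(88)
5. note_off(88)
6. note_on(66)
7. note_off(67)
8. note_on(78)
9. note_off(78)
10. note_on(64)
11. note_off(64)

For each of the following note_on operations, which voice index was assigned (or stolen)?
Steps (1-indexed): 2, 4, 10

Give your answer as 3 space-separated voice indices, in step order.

Answer: 1 1 0

Derivation:
Op 1: note_on(67): voice 0 is free -> assigned | voices=[67 - -]
Op 2: note_on(83): voice 1 is free -> assigned | voices=[67 83 -]
Op 3: note_off(83): free voice 1 | voices=[67 - -]
Op 4: note_on(88): voice 1 is free -> assigned | voices=[67 88 -]
Op 5: note_off(88): free voice 1 | voices=[67 - -]
Op 6: note_on(66): voice 1 is free -> assigned | voices=[67 66 -]
Op 7: note_off(67): free voice 0 | voices=[- 66 -]
Op 8: note_on(78): voice 0 is free -> assigned | voices=[78 66 -]
Op 9: note_off(78): free voice 0 | voices=[- 66 -]
Op 10: note_on(64): voice 0 is free -> assigned | voices=[64 66 -]
Op 11: note_off(64): free voice 0 | voices=[- 66 -]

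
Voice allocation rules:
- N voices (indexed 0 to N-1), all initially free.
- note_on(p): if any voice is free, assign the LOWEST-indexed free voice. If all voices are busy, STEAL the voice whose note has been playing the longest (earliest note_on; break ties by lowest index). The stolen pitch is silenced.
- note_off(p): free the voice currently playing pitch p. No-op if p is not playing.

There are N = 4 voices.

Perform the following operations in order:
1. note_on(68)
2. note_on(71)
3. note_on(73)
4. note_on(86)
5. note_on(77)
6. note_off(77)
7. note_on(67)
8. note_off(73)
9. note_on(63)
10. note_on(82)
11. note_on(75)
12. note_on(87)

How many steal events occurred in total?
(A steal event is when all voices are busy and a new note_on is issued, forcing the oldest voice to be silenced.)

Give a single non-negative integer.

Answer: 4

Derivation:
Op 1: note_on(68): voice 0 is free -> assigned | voices=[68 - - -]
Op 2: note_on(71): voice 1 is free -> assigned | voices=[68 71 - -]
Op 3: note_on(73): voice 2 is free -> assigned | voices=[68 71 73 -]
Op 4: note_on(86): voice 3 is free -> assigned | voices=[68 71 73 86]
Op 5: note_on(77): all voices busy, STEAL voice 0 (pitch 68, oldest) -> assign | voices=[77 71 73 86]
Op 6: note_off(77): free voice 0 | voices=[- 71 73 86]
Op 7: note_on(67): voice 0 is free -> assigned | voices=[67 71 73 86]
Op 8: note_off(73): free voice 2 | voices=[67 71 - 86]
Op 9: note_on(63): voice 2 is free -> assigned | voices=[67 71 63 86]
Op 10: note_on(82): all voices busy, STEAL voice 1 (pitch 71, oldest) -> assign | voices=[67 82 63 86]
Op 11: note_on(75): all voices busy, STEAL voice 3 (pitch 86, oldest) -> assign | voices=[67 82 63 75]
Op 12: note_on(87): all voices busy, STEAL voice 0 (pitch 67, oldest) -> assign | voices=[87 82 63 75]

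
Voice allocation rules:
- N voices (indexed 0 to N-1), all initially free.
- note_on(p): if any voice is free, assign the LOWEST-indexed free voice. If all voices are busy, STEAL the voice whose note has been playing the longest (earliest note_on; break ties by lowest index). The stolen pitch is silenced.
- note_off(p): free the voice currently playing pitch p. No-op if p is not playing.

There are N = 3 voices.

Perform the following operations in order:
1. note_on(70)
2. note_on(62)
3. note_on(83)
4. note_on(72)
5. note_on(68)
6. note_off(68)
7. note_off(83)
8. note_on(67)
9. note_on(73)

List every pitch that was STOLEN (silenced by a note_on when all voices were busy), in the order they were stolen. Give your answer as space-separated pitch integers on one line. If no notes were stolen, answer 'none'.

Op 1: note_on(70): voice 0 is free -> assigned | voices=[70 - -]
Op 2: note_on(62): voice 1 is free -> assigned | voices=[70 62 -]
Op 3: note_on(83): voice 2 is free -> assigned | voices=[70 62 83]
Op 4: note_on(72): all voices busy, STEAL voice 0 (pitch 70, oldest) -> assign | voices=[72 62 83]
Op 5: note_on(68): all voices busy, STEAL voice 1 (pitch 62, oldest) -> assign | voices=[72 68 83]
Op 6: note_off(68): free voice 1 | voices=[72 - 83]
Op 7: note_off(83): free voice 2 | voices=[72 - -]
Op 8: note_on(67): voice 1 is free -> assigned | voices=[72 67 -]
Op 9: note_on(73): voice 2 is free -> assigned | voices=[72 67 73]

Answer: 70 62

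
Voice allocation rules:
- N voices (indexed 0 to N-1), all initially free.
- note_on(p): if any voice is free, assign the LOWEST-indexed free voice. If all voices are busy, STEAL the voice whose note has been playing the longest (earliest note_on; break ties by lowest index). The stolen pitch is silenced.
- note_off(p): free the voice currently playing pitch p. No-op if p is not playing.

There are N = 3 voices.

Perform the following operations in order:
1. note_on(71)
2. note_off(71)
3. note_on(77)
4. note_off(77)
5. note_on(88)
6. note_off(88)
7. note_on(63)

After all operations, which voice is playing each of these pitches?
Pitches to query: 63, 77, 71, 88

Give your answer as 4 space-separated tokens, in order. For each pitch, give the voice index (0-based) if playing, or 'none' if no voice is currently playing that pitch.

Answer: 0 none none none

Derivation:
Op 1: note_on(71): voice 0 is free -> assigned | voices=[71 - -]
Op 2: note_off(71): free voice 0 | voices=[- - -]
Op 3: note_on(77): voice 0 is free -> assigned | voices=[77 - -]
Op 4: note_off(77): free voice 0 | voices=[- - -]
Op 5: note_on(88): voice 0 is free -> assigned | voices=[88 - -]
Op 6: note_off(88): free voice 0 | voices=[- - -]
Op 7: note_on(63): voice 0 is free -> assigned | voices=[63 - -]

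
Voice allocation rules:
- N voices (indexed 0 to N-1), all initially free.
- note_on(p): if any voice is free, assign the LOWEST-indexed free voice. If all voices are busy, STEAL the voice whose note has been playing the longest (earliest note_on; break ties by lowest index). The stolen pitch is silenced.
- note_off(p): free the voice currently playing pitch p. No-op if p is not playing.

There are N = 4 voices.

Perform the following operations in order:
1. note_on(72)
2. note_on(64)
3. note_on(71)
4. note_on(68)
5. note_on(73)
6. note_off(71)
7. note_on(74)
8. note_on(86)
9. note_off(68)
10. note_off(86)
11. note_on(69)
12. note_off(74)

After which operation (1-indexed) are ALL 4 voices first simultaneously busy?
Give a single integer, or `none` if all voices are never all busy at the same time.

Answer: 4

Derivation:
Op 1: note_on(72): voice 0 is free -> assigned | voices=[72 - - -]
Op 2: note_on(64): voice 1 is free -> assigned | voices=[72 64 - -]
Op 3: note_on(71): voice 2 is free -> assigned | voices=[72 64 71 -]
Op 4: note_on(68): voice 3 is free -> assigned | voices=[72 64 71 68]
Op 5: note_on(73): all voices busy, STEAL voice 0 (pitch 72, oldest) -> assign | voices=[73 64 71 68]
Op 6: note_off(71): free voice 2 | voices=[73 64 - 68]
Op 7: note_on(74): voice 2 is free -> assigned | voices=[73 64 74 68]
Op 8: note_on(86): all voices busy, STEAL voice 1 (pitch 64, oldest) -> assign | voices=[73 86 74 68]
Op 9: note_off(68): free voice 3 | voices=[73 86 74 -]
Op 10: note_off(86): free voice 1 | voices=[73 - 74 -]
Op 11: note_on(69): voice 1 is free -> assigned | voices=[73 69 74 -]
Op 12: note_off(74): free voice 2 | voices=[73 69 - -]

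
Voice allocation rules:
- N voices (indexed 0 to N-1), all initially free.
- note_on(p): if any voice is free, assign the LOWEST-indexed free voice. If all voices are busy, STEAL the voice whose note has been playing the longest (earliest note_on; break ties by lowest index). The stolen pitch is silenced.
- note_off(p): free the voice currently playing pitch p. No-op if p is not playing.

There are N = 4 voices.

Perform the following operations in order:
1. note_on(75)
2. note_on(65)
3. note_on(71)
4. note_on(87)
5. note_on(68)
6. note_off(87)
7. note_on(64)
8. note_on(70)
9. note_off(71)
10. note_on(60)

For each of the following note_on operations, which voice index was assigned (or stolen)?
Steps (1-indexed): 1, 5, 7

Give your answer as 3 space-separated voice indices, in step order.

Op 1: note_on(75): voice 0 is free -> assigned | voices=[75 - - -]
Op 2: note_on(65): voice 1 is free -> assigned | voices=[75 65 - -]
Op 3: note_on(71): voice 2 is free -> assigned | voices=[75 65 71 -]
Op 4: note_on(87): voice 3 is free -> assigned | voices=[75 65 71 87]
Op 5: note_on(68): all voices busy, STEAL voice 0 (pitch 75, oldest) -> assign | voices=[68 65 71 87]
Op 6: note_off(87): free voice 3 | voices=[68 65 71 -]
Op 7: note_on(64): voice 3 is free -> assigned | voices=[68 65 71 64]
Op 8: note_on(70): all voices busy, STEAL voice 1 (pitch 65, oldest) -> assign | voices=[68 70 71 64]
Op 9: note_off(71): free voice 2 | voices=[68 70 - 64]
Op 10: note_on(60): voice 2 is free -> assigned | voices=[68 70 60 64]

Answer: 0 0 3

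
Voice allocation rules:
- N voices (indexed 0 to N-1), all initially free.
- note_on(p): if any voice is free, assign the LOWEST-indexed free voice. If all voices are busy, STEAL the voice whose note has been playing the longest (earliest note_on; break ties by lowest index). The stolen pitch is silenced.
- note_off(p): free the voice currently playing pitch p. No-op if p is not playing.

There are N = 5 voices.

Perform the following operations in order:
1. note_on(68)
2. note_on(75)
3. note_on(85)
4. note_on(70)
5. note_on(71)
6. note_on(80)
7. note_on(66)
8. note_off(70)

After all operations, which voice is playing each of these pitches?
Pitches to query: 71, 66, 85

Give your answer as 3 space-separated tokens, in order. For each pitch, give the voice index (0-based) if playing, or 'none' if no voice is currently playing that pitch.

Op 1: note_on(68): voice 0 is free -> assigned | voices=[68 - - - -]
Op 2: note_on(75): voice 1 is free -> assigned | voices=[68 75 - - -]
Op 3: note_on(85): voice 2 is free -> assigned | voices=[68 75 85 - -]
Op 4: note_on(70): voice 3 is free -> assigned | voices=[68 75 85 70 -]
Op 5: note_on(71): voice 4 is free -> assigned | voices=[68 75 85 70 71]
Op 6: note_on(80): all voices busy, STEAL voice 0 (pitch 68, oldest) -> assign | voices=[80 75 85 70 71]
Op 7: note_on(66): all voices busy, STEAL voice 1 (pitch 75, oldest) -> assign | voices=[80 66 85 70 71]
Op 8: note_off(70): free voice 3 | voices=[80 66 85 - 71]

Answer: 4 1 2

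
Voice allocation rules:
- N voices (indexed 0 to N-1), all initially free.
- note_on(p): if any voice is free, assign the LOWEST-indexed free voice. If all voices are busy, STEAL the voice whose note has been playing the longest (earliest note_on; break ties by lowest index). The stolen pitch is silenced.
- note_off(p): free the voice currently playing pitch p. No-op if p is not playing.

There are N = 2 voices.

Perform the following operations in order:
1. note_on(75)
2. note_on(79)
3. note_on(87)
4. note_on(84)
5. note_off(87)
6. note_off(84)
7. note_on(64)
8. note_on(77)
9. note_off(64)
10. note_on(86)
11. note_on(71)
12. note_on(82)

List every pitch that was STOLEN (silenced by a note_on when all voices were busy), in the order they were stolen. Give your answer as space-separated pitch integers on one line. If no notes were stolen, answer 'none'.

Answer: 75 79 77 86

Derivation:
Op 1: note_on(75): voice 0 is free -> assigned | voices=[75 -]
Op 2: note_on(79): voice 1 is free -> assigned | voices=[75 79]
Op 3: note_on(87): all voices busy, STEAL voice 0 (pitch 75, oldest) -> assign | voices=[87 79]
Op 4: note_on(84): all voices busy, STEAL voice 1 (pitch 79, oldest) -> assign | voices=[87 84]
Op 5: note_off(87): free voice 0 | voices=[- 84]
Op 6: note_off(84): free voice 1 | voices=[- -]
Op 7: note_on(64): voice 0 is free -> assigned | voices=[64 -]
Op 8: note_on(77): voice 1 is free -> assigned | voices=[64 77]
Op 9: note_off(64): free voice 0 | voices=[- 77]
Op 10: note_on(86): voice 0 is free -> assigned | voices=[86 77]
Op 11: note_on(71): all voices busy, STEAL voice 1 (pitch 77, oldest) -> assign | voices=[86 71]
Op 12: note_on(82): all voices busy, STEAL voice 0 (pitch 86, oldest) -> assign | voices=[82 71]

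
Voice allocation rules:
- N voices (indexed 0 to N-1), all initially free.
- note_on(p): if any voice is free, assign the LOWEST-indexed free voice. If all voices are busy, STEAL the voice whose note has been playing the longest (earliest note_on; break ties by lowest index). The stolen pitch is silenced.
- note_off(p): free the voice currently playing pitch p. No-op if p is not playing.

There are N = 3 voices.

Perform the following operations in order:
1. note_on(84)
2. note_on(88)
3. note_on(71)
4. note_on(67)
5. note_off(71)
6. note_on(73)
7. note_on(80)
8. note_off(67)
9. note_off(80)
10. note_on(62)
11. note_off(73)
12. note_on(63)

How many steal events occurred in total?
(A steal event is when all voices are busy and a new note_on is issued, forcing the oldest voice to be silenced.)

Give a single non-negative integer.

Answer: 2

Derivation:
Op 1: note_on(84): voice 0 is free -> assigned | voices=[84 - -]
Op 2: note_on(88): voice 1 is free -> assigned | voices=[84 88 -]
Op 3: note_on(71): voice 2 is free -> assigned | voices=[84 88 71]
Op 4: note_on(67): all voices busy, STEAL voice 0 (pitch 84, oldest) -> assign | voices=[67 88 71]
Op 5: note_off(71): free voice 2 | voices=[67 88 -]
Op 6: note_on(73): voice 2 is free -> assigned | voices=[67 88 73]
Op 7: note_on(80): all voices busy, STEAL voice 1 (pitch 88, oldest) -> assign | voices=[67 80 73]
Op 8: note_off(67): free voice 0 | voices=[- 80 73]
Op 9: note_off(80): free voice 1 | voices=[- - 73]
Op 10: note_on(62): voice 0 is free -> assigned | voices=[62 - 73]
Op 11: note_off(73): free voice 2 | voices=[62 - -]
Op 12: note_on(63): voice 1 is free -> assigned | voices=[62 63 -]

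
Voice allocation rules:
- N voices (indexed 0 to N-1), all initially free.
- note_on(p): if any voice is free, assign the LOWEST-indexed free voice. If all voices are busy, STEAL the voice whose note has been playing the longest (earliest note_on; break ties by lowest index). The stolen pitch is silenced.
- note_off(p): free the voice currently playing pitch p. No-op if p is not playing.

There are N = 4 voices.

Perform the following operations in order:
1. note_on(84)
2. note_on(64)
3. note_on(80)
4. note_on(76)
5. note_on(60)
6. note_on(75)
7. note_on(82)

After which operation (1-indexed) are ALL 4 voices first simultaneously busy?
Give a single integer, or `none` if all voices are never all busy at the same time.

Op 1: note_on(84): voice 0 is free -> assigned | voices=[84 - - -]
Op 2: note_on(64): voice 1 is free -> assigned | voices=[84 64 - -]
Op 3: note_on(80): voice 2 is free -> assigned | voices=[84 64 80 -]
Op 4: note_on(76): voice 3 is free -> assigned | voices=[84 64 80 76]
Op 5: note_on(60): all voices busy, STEAL voice 0 (pitch 84, oldest) -> assign | voices=[60 64 80 76]
Op 6: note_on(75): all voices busy, STEAL voice 1 (pitch 64, oldest) -> assign | voices=[60 75 80 76]
Op 7: note_on(82): all voices busy, STEAL voice 2 (pitch 80, oldest) -> assign | voices=[60 75 82 76]

Answer: 4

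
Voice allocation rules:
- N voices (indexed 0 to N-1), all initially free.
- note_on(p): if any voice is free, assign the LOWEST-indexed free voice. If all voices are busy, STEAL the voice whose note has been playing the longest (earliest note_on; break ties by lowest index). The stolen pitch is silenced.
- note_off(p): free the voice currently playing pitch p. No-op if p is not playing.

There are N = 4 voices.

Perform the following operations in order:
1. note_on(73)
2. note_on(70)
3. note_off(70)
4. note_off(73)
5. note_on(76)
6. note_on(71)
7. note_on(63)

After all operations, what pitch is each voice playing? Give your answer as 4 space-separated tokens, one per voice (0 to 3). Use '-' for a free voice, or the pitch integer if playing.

Answer: 76 71 63 -

Derivation:
Op 1: note_on(73): voice 0 is free -> assigned | voices=[73 - - -]
Op 2: note_on(70): voice 1 is free -> assigned | voices=[73 70 - -]
Op 3: note_off(70): free voice 1 | voices=[73 - - -]
Op 4: note_off(73): free voice 0 | voices=[- - - -]
Op 5: note_on(76): voice 0 is free -> assigned | voices=[76 - - -]
Op 6: note_on(71): voice 1 is free -> assigned | voices=[76 71 - -]
Op 7: note_on(63): voice 2 is free -> assigned | voices=[76 71 63 -]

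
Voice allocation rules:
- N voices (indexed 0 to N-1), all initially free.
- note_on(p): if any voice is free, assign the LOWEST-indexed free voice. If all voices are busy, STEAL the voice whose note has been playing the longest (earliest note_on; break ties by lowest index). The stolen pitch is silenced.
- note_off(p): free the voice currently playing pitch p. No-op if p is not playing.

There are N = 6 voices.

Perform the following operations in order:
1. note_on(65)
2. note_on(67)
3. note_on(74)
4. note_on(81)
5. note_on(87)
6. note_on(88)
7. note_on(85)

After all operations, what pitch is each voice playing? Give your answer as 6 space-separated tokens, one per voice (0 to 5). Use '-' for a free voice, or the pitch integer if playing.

Answer: 85 67 74 81 87 88

Derivation:
Op 1: note_on(65): voice 0 is free -> assigned | voices=[65 - - - - -]
Op 2: note_on(67): voice 1 is free -> assigned | voices=[65 67 - - - -]
Op 3: note_on(74): voice 2 is free -> assigned | voices=[65 67 74 - - -]
Op 4: note_on(81): voice 3 is free -> assigned | voices=[65 67 74 81 - -]
Op 5: note_on(87): voice 4 is free -> assigned | voices=[65 67 74 81 87 -]
Op 6: note_on(88): voice 5 is free -> assigned | voices=[65 67 74 81 87 88]
Op 7: note_on(85): all voices busy, STEAL voice 0 (pitch 65, oldest) -> assign | voices=[85 67 74 81 87 88]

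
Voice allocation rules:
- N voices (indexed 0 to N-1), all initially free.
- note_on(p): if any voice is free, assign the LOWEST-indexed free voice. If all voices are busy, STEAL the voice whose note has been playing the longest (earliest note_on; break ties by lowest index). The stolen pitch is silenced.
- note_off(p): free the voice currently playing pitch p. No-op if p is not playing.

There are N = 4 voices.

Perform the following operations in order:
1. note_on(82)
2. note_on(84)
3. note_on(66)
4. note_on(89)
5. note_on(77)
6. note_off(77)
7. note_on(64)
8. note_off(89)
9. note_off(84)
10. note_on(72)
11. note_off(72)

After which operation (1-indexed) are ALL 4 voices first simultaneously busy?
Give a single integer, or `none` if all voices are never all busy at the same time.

Answer: 4

Derivation:
Op 1: note_on(82): voice 0 is free -> assigned | voices=[82 - - -]
Op 2: note_on(84): voice 1 is free -> assigned | voices=[82 84 - -]
Op 3: note_on(66): voice 2 is free -> assigned | voices=[82 84 66 -]
Op 4: note_on(89): voice 3 is free -> assigned | voices=[82 84 66 89]
Op 5: note_on(77): all voices busy, STEAL voice 0 (pitch 82, oldest) -> assign | voices=[77 84 66 89]
Op 6: note_off(77): free voice 0 | voices=[- 84 66 89]
Op 7: note_on(64): voice 0 is free -> assigned | voices=[64 84 66 89]
Op 8: note_off(89): free voice 3 | voices=[64 84 66 -]
Op 9: note_off(84): free voice 1 | voices=[64 - 66 -]
Op 10: note_on(72): voice 1 is free -> assigned | voices=[64 72 66 -]
Op 11: note_off(72): free voice 1 | voices=[64 - 66 -]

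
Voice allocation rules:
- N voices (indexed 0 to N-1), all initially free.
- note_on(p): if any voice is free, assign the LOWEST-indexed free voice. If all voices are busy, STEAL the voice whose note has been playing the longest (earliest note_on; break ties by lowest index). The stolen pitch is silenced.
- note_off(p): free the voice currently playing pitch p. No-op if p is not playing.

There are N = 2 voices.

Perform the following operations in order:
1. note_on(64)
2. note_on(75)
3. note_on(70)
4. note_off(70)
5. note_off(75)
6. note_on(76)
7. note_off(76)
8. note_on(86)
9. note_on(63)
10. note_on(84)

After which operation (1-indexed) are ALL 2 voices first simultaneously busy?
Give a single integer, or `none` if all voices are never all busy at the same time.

Answer: 2

Derivation:
Op 1: note_on(64): voice 0 is free -> assigned | voices=[64 -]
Op 2: note_on(75): voice 1 is free -> assigned | voices=[64 75]
Op 3: note_on(70): all voices busy, STEAL voice 0 (pitch 64, oldest) -> assign | voices=[70 75]
Op 4: note_off(70): free voice 0 | voices=[- 75]
Op 5: note_off(75): free voice 1 | voices=[- -]
Op 6: note_on(76): voice 0 is free -> assigned | voices=[76 -]
Op 7: note_off(76): free voice 0 | voices=[- -]
Op 8: note_on(86): voice 0 is free -> assigned | voices=[86 -]
Op 9: note_on(63): voice 1 is free -> assigned | voices=[86 63]
Op 10: note_on(84): all voices busy, STEAL voice 0 (pitch 86, oldest) -> assign | voices=[84 63]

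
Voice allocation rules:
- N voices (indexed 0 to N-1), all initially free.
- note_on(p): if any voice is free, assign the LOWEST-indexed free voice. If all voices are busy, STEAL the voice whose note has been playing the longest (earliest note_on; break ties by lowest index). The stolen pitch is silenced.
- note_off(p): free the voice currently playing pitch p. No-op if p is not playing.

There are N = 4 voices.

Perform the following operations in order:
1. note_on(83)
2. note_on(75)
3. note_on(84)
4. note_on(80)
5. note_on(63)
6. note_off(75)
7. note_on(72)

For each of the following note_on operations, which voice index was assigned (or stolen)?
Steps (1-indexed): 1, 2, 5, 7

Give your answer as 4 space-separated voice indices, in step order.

Op 1: note_on(83): voice 0 is free -> assigned | voices=[83 - - -]
Op 2: note_on(75): voice 1 is free -> assigned | voices=[83 75 - -]
Op 3: note_on(84): voice 2 is free -> assigned | voices=[83 75 84 -]
Op 4: note_on(80): voice 3 is free -> assigned | voices=[83 75 84 80]
Op 5: note_on(63): all voices busy, STEAL voice 0 (pitch 83, oldest) -> assign | voices=[63 75 84 80]
Op 6: note_off(75): free voice 1 | voices=[63 - 84 80]
Op 7: note_on(72): voice 1 is free -> assigned | voices=[63 72 84 80]

Answer: 0 1 0 1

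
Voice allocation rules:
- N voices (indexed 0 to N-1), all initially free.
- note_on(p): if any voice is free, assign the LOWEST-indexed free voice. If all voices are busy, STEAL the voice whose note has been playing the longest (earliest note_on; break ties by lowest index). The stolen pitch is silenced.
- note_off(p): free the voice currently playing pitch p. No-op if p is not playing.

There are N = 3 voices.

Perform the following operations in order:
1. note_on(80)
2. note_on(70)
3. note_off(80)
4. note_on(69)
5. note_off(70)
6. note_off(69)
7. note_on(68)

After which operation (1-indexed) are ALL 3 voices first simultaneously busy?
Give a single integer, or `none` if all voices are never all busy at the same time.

Op 1: note_on(80): voice 0 is free -> assigned | voices=[80 - -]
Op 2: note_on(70): voice 1 is free -> assigned | voices=[80 70 -]
Op 3: note_off(80): free voice 0 | voices=[- 70 -]
Op 4: note_on(69): voice 0 is free -> assigned | voices=[69 70 -]
Op 5: note_off(70): free voice 1 | voices=[69 - -]
Op 6: note_off(69): free voice 0 | voices=[- - -]
Op 7: note_on(68): voice 0 is free -> assigned | voices=[68 - -]

Answer: none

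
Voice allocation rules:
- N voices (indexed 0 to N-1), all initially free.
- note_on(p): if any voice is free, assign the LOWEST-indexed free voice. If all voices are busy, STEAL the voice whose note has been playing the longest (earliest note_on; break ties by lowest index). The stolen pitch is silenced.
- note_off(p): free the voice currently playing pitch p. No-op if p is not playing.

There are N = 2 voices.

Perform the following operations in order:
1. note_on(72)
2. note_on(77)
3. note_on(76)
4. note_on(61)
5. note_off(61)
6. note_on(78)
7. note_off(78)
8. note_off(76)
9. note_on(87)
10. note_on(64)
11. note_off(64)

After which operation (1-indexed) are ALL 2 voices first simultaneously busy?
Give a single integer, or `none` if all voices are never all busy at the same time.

Answer: 2

Derivation:
Op 1: note_on(72): voice 0 is free -> assigned | voices=[72 -]
Op 2: note_on(77): voice 1 is free -> assigned | voices=[72 77]
Op 3: note_on(76): all voices busy, STEAL voice 0 (pitch 72, oldest) -> assign | voices=[76 77]
Op 4: note_on(61): all voices busy, STEAL voice 1 (pitch 77, oldest) -> assign | voices=[76 61]
Op 5: note_off(61): free voice 1 | voices=[76 -]
Op 6: note_on(78): voice 1 is free -> assigned | voices=[76 78]
Op 7: note_off(78): free voice 1 | voices=[76 -]
Op 8: note_off(76): free voice 0 | voices=[- -]
Op 9: note_on(87): voice 0 is free -> assigned | voices=[87 -]
Op 10: note_on(64): voice 1 is free -> assigned | voices=[87 64]
Op 11: note_off(64): free voice 1 | voices=[87 -]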